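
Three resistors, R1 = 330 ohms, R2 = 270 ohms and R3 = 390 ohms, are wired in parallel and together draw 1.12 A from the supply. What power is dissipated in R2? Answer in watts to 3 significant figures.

53.7 W

We need the common branch voltage; get it from I_total × R_eq, then P = V²/R for the branch.
1/R_eq = 1/330 + 1/270 + 1/390 ⇒ R_eq = 107.5 Ω
V = I_total × R_eq = 1.120 × 107.5 = 120.5 V
P_R2 = V² / R2 = (120.5)² / 270 = 53.74 W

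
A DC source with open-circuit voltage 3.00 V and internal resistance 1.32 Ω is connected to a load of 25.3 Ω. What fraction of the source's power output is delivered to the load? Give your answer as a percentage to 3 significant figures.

95.0 %

η = P_load/(P_load+P_int) = I²R/(I²R+I²r) = R/(R+r) — the I² cancels for series elements.
η = R / (R + r) = 25.3 / (25.3 + 1.32) = 0.9504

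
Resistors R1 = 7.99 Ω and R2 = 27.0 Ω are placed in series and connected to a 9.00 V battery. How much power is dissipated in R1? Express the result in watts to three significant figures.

0.529 W

Series elements share the same current, so find I first, then use P = I²R.
R_total = 7.99 + 27.0 = 34.99 Ω
I = V / R_total = 9.00 / 34.99 = 0.2572 A
P_R1 = I² × R1 = (0.2572)² × 7.99 = 0.5286 W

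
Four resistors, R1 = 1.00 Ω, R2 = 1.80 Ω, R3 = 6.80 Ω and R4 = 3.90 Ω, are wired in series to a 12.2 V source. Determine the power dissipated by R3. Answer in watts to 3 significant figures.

Since the resistors are in series they all carry the loop current I = V/R_total; the power in any one is I²R.
R_total = 1.00 + 1.80 + 6.80 + 3.90 = 13.50 Ω
I = V / R_total = 12.2 / 13.50 = 0.9037 A
P_R3 = I² × R3 = (0.9037)² × 6.80 = 5.553 W

5.55 W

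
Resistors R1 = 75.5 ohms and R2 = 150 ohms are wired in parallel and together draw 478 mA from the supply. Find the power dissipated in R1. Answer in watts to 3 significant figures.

We need the common branch voltage; get it from I_total × R_eq, then P = V²/R for the branch.
1/R_eq = 1/75.5 + 1/150 ⇒ R_eq = 50.22 Ω
V = I_total × R_eq = 0.4780 × 50.22 = 24.01 V
P_R1 = V² / R1 = (24.01)² / 75.5 = 7.633 W

7.63 W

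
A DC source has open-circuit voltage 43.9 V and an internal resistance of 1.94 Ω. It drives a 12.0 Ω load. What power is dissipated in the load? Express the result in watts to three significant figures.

119 W

Find the circuit current first, then P = I²R for the load (series elements share I).
I = ε / (r + R) = 43.9 / (1.94 + 12.0) = 3.149 A
P_load = I² R = (3.149)² × 12.0 = 119.0 W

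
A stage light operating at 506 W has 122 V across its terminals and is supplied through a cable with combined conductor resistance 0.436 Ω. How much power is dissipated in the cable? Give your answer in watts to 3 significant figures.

The cable is a series resistance carrying the load current; its dissipation is I²R_line.
I = P / V = 506 / 122 = 4.148 A through the cable.
P_line = I² R_line = (4.148)² × 0.436 = 7.500 W

7.50 W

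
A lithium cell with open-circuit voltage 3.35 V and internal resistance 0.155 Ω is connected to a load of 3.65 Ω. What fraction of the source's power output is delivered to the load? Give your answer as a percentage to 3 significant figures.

95.9 %

Both r and R carry the same current, so the power split is just the resistance split: η = R/(R+r).
η = R / (R + r) = 3.65 / (3.65 + 0.155) = 0.9593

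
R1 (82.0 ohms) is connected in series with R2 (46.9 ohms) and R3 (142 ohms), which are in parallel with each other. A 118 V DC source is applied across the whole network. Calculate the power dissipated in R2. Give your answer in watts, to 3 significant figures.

26.8 W

Collapse R2‖R3 to a single equivalent, reducing the network to two series elements.
R_p = (46.9×142)/(46.9+142) = 35.26 Ω
R_total = 82.0 + 35.26 = 117.3 Ω
I = V / R_total = 118 / 117.3 = 1.006 A
Voltage across the parallel pair: V_p = I × R_p = 1.006 × 35.26 = 35.48 V
R2 sees V_p directly, so P = V_p² / R2.
P_R2 = (35.48)² / 46.9 = 26.84 W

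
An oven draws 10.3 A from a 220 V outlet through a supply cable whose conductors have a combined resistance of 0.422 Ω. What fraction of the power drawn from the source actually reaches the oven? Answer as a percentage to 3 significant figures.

98.0 %

The supply cable carries the full 10.3 A.
P_line = I² R_line = (10.30)² × 0.422 = 44.77 W
P_source = V I = 220 × 10.30 = 2266 W; P_load = 2221 W
η = P_load / P_source = 2221 / 2266 = 0.9802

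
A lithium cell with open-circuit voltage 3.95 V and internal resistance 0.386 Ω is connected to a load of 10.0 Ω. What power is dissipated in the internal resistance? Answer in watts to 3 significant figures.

Internal loss is I²r, with I set by the total series resistance r+R.
I = ε / (r + R) = 3.95 / (0.386 + 10.0) = 0.3803 A
P_int = I² r = (0.3803)² × 0.386 = 0.05583 W

0.0558 W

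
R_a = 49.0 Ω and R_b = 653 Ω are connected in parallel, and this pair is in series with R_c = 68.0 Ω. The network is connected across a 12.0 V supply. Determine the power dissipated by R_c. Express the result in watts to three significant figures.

Reduce the parallel combination to a single R_p; the circuit then becomes R_p in series with the remaining resistor.
R_p = (49.0×653)/(49.0+653) = 45.58 Ω
R_total = R_p + 68.0 = 45.58 + 68.0 = 113.6 Ω
I = V / R_total = 12.0 / 113.6 = 0.1057 A
R_c is the series element, so its power is I²R.
P_R_c = (0.1057)² × 68.0 = 0.7590 W

0.759 W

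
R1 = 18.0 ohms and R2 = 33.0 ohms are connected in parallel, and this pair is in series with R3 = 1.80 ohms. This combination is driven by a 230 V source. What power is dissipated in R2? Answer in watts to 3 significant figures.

1200 W

Collapse the R1‖R2 pair into one equivalent R_p; then R_p and R3 form a series string.
R_p = (18.0×33.0)/(18.0+33.0) = 11.65 Ω
R_total = R_p + 1.80 = 11.65 + 1.80 = 13.45 Ω
I = V / R_total = 230 / 13.45 = 17.10 A
Voltage across the parallel pair: V_p = I × R_p = 17.10 × 11.65 = 199.2 V
R2 sits across V_p; its power is V_p²/R.
P_R2 = (199.2)² / 33.0 = 1203 W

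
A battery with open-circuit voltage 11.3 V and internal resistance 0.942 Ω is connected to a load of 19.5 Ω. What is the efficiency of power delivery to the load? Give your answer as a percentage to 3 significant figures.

95.4 %

η = P_load/(P_load+P_int) = I²R/(I²R+I²r) = R/(R+r) — the I² cancels for series elements.
η = R / (R + r) = 19.5 / (19.5 + 0.942) = 0.9539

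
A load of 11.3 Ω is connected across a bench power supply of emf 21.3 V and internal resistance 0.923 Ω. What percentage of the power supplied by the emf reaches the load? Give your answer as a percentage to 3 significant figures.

η = P_load/(P_load+P_int) = I²R/(I²R+I²r) = R/(R+r) — the I² cancels for series elements.
η = R / (R + r) = 11.3 / (11.3 + 0.923) = 0.9245

92.4 %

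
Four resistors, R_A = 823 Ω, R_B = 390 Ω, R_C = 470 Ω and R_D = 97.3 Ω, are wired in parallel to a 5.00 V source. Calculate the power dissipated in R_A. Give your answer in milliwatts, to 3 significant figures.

R_A sits directly across the source, so P = V²/R with V = 5.00 V.
P_R_A = V² / R_A = (5.00)² / 823 Ω = 0.03038 W

30.4 mW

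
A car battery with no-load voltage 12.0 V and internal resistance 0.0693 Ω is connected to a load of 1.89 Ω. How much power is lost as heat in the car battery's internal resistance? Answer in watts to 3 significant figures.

2.60 W

r is in series with the load, so it carries the full circuit current — the loss in it is I²r.
I = ε / (r + R) = 12.0 / (0.0693 + 1.89) = 6.125 A
P_int = I² r = (6.125)² × 0.0693 = 2.600 W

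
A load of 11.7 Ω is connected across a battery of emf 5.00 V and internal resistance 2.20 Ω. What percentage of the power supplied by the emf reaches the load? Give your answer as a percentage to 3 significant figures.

84.2 %

η = P_load/(P_load+P_int) = I²R/(I²R+I²r) = R/(R+r) — the I² cancels for series elements.
η = R / (R + r) = 11.7 / (11.7 + 2.20) = 0.8417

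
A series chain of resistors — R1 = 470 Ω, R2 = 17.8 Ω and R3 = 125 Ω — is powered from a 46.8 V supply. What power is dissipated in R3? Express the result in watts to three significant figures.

0.729 W

The current is common to all series resistors; compute it, then apply P = I²R for the target.
R_total = 470 + 17.8 + 125 = 612.8 Ω
I = V / R_total = 46.8 / 612.8 = 0.07637 A
P_R3 = I² × R3 = (0.07637)² × 125 = 0.7291 W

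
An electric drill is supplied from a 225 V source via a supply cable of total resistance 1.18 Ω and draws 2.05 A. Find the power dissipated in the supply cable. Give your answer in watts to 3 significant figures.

4.96 W

Only the current and the line resistance are needed for the I²R loss.
The supply cable carries the full 2.05 A.
P_line = I² R_line = (2.050)² × 1.18 = 4.959 W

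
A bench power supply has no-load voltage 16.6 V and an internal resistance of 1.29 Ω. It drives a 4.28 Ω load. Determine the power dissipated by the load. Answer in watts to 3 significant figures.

38.0 W

With r and R in series, I = ε/(r+R); the load dissipates I²R.
I = ε / (r + R) = 16.6 / (1.29 + 4.28) = 2.980 A
P_load = I² R = (2.980)² × 4.28 = 38.01 W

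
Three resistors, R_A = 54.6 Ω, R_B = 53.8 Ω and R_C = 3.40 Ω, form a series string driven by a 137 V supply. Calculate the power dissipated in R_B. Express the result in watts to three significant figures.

The current is common to all series resistors; compute it, then apply P = I²R for the target.
R_total = 54.6 + 53.8 + 3.40 = 111.8 Ω
I = V / R_total = 137 / 111.8 = 1.225 A
P_R_B = I² × R_B = (1.225)² × 53.8 = 80.79 W

80.8 W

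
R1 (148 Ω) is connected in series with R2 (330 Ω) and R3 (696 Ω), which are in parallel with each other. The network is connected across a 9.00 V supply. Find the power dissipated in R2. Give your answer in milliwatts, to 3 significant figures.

First combine the parallel branches into one equivalent R_p, then R1 + R_p is a series pair.
R_p = (330×696)/(330+696) = 223.9 Ω
R_total = 148 + 223.9 = 371.9 Ω
I = V / R_total = 9.00 / 371.9 = 0.02420 A
Voltage across the parallel pair: V_p = I × R_p = 0.02420 × 223.9 = 5.418 V
R2 is across V_p, so use P = V²/R for that branch.
P_R2 = (5.418)² / 330 = 0.08895 W

89.0 mW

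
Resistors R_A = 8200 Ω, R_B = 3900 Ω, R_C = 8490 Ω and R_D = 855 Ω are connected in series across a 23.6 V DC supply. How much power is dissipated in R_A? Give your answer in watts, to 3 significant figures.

The current is common to all series resistors; compute it, then apply P = I²R for the target.
R_total = 8200 + 3900 + 8490 + 855 = 21440 Ω
I = V / R_total = 23.6 / 21440 = 0.001100 A
P_R_A = I² × R_A = (0.001100)² × 8200 = 0.009931 W

0.00993 W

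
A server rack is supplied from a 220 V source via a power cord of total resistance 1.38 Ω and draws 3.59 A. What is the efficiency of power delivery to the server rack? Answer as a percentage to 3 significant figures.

The power cord carries the full 3.59 A.
P_line = I² R_line = (3.590)² × 1.38 = 17.79 W
P_source = V I = 220 × 3.590 = 789.8 W; P_load = 772.0 W
η = P_load / P_source = 772.0 / 789.8 = 0.9775

97.7 %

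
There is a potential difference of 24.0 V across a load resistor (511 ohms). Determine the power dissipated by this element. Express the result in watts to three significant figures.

1.13 W

V and R are stated; P = V²/R avoids computing the current.
P = (24.0 V)² / 511 Ω = 1.127 W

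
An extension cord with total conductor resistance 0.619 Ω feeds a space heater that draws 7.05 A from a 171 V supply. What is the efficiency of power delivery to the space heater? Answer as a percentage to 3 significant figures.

The extension cord carries the full 7.05 A.
P_line = I² R_line = (7.050)² × 0.619 = 30.77 W
P_source = V I = 171 × 7.050 = 1206 W; P_load = 1175 W
η = P_load / P_source = 1175 / 1206 = 0.9745

97.4 %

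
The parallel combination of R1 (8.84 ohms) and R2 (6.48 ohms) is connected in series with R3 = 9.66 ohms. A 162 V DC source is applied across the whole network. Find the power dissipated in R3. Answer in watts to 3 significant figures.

Reduce the parallel combination to a single R_p; the circuit then becomes R_p in series with the remaining resistor.
R_p = (8.84×6.48)/(8.84+6.48) = 3.739 Ω
R_total = R_p + 9.66 = 3.739 + 9.66 = 13.40 Ω
I = V / R_total = 162 / 13.40 = 12.09 A
R3 is the series element, so its power is I²R.
P_R3 = (12.09)² × 9.66 = 1412 W

1410 W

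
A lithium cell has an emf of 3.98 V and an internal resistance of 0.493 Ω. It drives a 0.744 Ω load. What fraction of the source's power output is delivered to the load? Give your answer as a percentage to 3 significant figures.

60.1 %

Efficiency is P_load / P_total. With a series r and R sharing the same I, P = I²R for each, so η = R/(R+r).
η = R / (R + r) = 0.744 / (0.744 + 0.493) = 0.6015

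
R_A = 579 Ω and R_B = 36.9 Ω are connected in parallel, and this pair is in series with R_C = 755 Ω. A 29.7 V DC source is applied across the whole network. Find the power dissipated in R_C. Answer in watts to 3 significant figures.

1.07 W

Reduce the parallel combination to a single R_p; the circuit then becomes R_p in series with the remaining resistor.
R_p = (579×36.9)/(579+36.9) = 34.69 Ω
R_total = R_p + 755 = 34.69 + 755 = 789.7 Ω
I = V / R_total = 29.7 / 789.7 = 0.03761 A
R_C carries the full series current, so P = I²R.
P_R_C = (0.03761)² × 755 = 1.068 W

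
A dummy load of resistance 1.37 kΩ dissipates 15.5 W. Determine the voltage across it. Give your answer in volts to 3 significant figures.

Rearranging the power relation for the two known quantities gives V = √(P R).
V = √(15.5 × 1370) = 145.7 V

146 V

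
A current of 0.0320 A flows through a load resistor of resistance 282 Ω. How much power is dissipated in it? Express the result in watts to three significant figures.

0.289 W

The current through and the resistance of the element are both given; use P = I²R.
P = (0.03200 A)² × 282 Ω = 0.2888 W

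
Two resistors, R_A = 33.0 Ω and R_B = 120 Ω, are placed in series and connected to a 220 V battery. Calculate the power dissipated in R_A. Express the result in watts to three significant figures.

68.2 W

Since the resistors are in series they all carry the loop current I = V/R_total; the power in any one is I²R.
R_total = 33.0 + 120 = 153.0 Ω
I = V / R_total = 220 / 153.0 = 1.438 A
P_R_A = I² × R_A = (1.438)² × 33.0 = 68.23 W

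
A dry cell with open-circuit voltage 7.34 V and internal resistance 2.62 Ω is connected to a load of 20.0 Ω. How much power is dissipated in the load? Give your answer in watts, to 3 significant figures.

Find the circuit current first, then P = I²R for the load (series elements share I).
I = ε / (r + R) = 7.34 / (2.62 + 20.0) = 0.3245 A
P_load = I² R = (0.3245)² × 20.0 = 2.106 W

2.11 W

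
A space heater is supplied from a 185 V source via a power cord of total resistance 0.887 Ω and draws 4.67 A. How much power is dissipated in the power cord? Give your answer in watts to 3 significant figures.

19.3 W

Line loss is just I²R for the cable — we know both I and R_line directly.
The power cord carries the full 4.67 A.
P_line = I² R_line = (4.670)² × 0.887 = 19.34 W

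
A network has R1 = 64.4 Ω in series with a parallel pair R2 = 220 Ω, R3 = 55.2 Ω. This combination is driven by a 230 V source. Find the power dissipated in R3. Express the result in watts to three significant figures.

Collapse R2‖R3 to a single equivalent, reducing the network to two series elements.
R_p = (220×55.2)/(220+55.2) = 44.13 Ω
R_total = 64.4 + 44.13 = 108.5 Ω
I = V / R_total = 230 / 108.5 = 2.119 A
Voltage across the parallel pair: V_p = I × R_p = 2.119 × 44.13 = 93.52 V
R3 is across V_p, so use P = V²/R for that branch.
P_R3 = (93.52)² / 55.2 = 158.4 W

158 W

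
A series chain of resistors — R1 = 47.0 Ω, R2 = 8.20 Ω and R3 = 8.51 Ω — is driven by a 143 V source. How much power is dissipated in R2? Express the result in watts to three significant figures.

41.3 W

Since the resistors are in series they all carry the loop current I = V/R_total; the power in any one is I²R.
R_total = 47.0 + 8.20 + 8.51 = 63.71 Ω
I = V / R_total = 143 / 63.71 = 2.245 A
P_R2 = I² × R2 = (2.245)² × 8.20 = 41.31 W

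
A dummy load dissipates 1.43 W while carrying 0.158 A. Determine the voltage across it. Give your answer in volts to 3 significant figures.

Inverting the appropriate power form: V = P / I.
V = 1.43 / 0.1580 = 9.051 V

9.05 V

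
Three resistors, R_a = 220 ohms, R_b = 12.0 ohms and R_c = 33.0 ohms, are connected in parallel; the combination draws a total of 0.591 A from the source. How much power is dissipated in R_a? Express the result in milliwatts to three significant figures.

114 mW

Only the total current is stated, so first find the parallel equivalent to get the voltage across the combination.
1/R_eq = 1/220 + 1/12.0 + 1/33.0 ⇒ R_eq = 8.462 Ω
V = I_total × R_eq = 0.5910 × 8.462 = 5.001 V
P_R_a = V² / R_a = (5.001)² / 220 = 0.1137 W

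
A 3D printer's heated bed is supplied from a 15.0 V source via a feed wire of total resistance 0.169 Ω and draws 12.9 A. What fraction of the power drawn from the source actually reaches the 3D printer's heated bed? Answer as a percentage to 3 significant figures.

The feed wire carries the full 12.9 A.
P_line = I² R_line = (12.90)² × 0.169 = 28.12 W
P_source = V I = 15.0 × 12.90 = 193.5 W; P_load = 165.4 W
η = P_load / P_source = 165.4 / 193.5 = 0.8547

85.5 %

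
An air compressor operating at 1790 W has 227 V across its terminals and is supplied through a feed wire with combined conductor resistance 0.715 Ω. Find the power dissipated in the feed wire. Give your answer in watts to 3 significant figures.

44.5 W

Line loss is just I²R for the cable — we know both I and R_line directly.
I = P / V = 1790 / 227 = 7.885 A through the feed wire.
P_line = I² R_line = (7.885)² × 0.715 = 44.46 W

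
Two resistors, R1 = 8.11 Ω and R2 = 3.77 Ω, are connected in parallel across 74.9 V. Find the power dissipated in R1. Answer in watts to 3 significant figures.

Each parallel branch sees the full supply voltage, so P = V²/R applies directly to the target branch.
P_R1 = V² / R1 = (74.9)² / 8.11 Ω = 691.7 W

692 W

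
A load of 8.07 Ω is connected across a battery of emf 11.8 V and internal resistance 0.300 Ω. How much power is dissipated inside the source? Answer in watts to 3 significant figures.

Internal loss is I²r, with I set by the total series resistance r+R.
I = ε / (r + R) = 11.8 / (0.300 + 8.07) = 1.410 A
P_int = I² r = (1.410)² × 0.300 = 0.5963 W

0.596 W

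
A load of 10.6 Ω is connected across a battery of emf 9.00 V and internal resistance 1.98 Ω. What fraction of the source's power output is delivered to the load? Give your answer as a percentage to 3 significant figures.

Both r and R carry the same current, so the power split is just the resistance split: η = R/(R+r).
η = R / (R + r) = 10.6 / (10.6 + 1.98) = 0.8426

84.3 %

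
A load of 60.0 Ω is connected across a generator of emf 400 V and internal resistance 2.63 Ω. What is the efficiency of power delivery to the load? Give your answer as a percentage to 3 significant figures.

η = P_load/(P_load+P_int) = I²R/(I²R+I²r) = R/(R+r) — the I² cancels for series elements.
η = R / (R + r) = 60.0 / (60.0 + 2.63) = 0.9580

95.8 %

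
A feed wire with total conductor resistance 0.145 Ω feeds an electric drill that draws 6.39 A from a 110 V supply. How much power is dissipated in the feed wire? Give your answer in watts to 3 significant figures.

The feed wire and load are in series, so the same current flows in both; the loss is I²R_line.
The feed wire carries the full 6.39 A.
P_line = I² R_line = (6.390)² × 0.145 = 5.921 W

5.92 W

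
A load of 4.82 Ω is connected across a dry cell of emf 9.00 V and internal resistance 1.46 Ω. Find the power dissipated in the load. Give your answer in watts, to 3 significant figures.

The internal resistance and the load are in series, so the same I flows through both; get I from ε/(r+R), then I²R for the load.
I = ε / (r + R) = 9.00 / (1.46 + 4.82) = 1.433 A
P_load = I² R = (1.433)² × 4.82 = 9.899 W

9.90 W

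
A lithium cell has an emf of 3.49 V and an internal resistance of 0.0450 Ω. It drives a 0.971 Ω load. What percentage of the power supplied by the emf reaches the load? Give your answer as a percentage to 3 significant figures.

The source delivers εI, of which I²R reaches the load and I²r is lost; since I is common, η = R/(R+r).
η = R / (R + r) = 0.971 / (0.971 + 0.0450) = 0.9557

95.6 %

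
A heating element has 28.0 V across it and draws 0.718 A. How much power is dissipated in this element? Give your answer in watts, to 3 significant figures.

V and I are known directly — P = V I, no intermediate step needed.
P = 28.0 V × 0.7180 A = 20.10 W

20.1 W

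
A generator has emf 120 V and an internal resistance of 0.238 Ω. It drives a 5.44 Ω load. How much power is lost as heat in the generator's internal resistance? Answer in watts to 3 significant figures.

The source's internal resistance is just another series element carrying I; its dissipation is I²r.
I = ε / (r + R) = 120 / (0.238 + 5.44) = 21.13 A
P_int = I² r = (21.13)² × 0.238 = 106.3 W

106 W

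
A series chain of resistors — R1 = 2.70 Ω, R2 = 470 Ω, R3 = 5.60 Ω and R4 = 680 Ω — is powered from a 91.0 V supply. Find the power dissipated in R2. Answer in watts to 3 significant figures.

In a series string the same current flows through every resistor — find that current, then P = I²R for the one we want.
R_total = 2.70 + 470 + 5.60 + 680 = 1158 Ω
I = V / R_total = 91.0 / 1158 = 0.07856 A
P_R2 = I² × R2 = (0.07856)² × 470 = 2.901 W

2.90 W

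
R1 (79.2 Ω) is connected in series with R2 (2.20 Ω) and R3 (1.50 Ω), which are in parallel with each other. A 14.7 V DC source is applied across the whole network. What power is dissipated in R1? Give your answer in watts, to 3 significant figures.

Replace R2 and R3 with their parallel equivalent so the circuit becomes R1 in series with R_p.
R_p = (2.20×1.50)/(2.20+1.50) = 0.8919 Ω
R_total = 79.2 + 0.8919 = 80.09 Ω
I = V / R_total = 14.7 / 80.09 = 0.1835 A
R1 carries the full series current, so P = I²R.
P_R1 = (0.1835)² × 79.2 = 2.668 W

2.67 W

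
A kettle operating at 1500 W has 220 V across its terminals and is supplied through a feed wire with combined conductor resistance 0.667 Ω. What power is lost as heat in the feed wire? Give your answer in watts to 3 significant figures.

31.0 W

Line loss is just I²R for the cable — we know both I and R_line directly.
I = P / V = 1500 / 220 = 6.818 A through the feed wire.
P_line = I² R_line = (6.818)² × 0.667 = 31.01 W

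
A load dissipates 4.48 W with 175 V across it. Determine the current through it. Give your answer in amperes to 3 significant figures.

The two known quantities fix the third via I = P / V.
I = 4.48 / 175 = 0.02560 A

0.0256 A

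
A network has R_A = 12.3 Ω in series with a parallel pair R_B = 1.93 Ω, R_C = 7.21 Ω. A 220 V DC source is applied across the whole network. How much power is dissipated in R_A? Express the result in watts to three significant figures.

3120 W

Replace R_B and R_C with their parallel equivalent so the circuit becomes R_A in series with R_p.
R_p = (1.93×7.21)/(1.93+7.21) = 1.522 Ω
R_total = 12.3 + 1.522 = 13.82 Ω
I = V / R_total = 220 / 13.82 = 15.92 A
R_A is in the main series path, so its power is I²R_A.
P_R_A = (15.92)² × 12.3 = 3116 W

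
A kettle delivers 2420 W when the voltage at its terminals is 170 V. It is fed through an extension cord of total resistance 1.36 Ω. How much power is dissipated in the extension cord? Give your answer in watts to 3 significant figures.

Only the current and the line resistance are needed for the I²R loss.
I = P / V = 2420 / 170 = 14.24 A through the extension cord.
P_line = I² R_line = (14.24)² × 1.36 = 275.6 W

276 W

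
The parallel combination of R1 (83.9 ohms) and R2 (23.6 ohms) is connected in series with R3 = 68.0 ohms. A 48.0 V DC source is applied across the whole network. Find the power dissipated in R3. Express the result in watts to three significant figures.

21.0 W

Reduce the parallel combination to a single R_p; the circuit then becomes R_p in series with the remaining resistor.
R_p = (83.9×23.6)/(83.9+23.6) = 18.42 Ω
R_total = R_p + 68.0 = 18.42 + 68.0 = 86.42 Ω
I = V / R_total = 48.0 / 86.42 = 0.5554 A
R3 is the series element, so its power is I²R.
P_R3 = (0.5554)² × 68.0 = 20.98 W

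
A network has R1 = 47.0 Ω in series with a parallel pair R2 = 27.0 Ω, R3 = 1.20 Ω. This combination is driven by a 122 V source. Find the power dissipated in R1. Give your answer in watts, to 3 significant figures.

Reduce the parallel pair to R_p first; the network is then a simple series string.
R_p = (27.0×1.20)/(27.0+1.20) = 1.149 Ω
R_total = 47.0 + 1.149 = 48.15 Ω
I = V / R_total = 122 / 48.15 = 2.534 A
R1 carries the full series current, so P = I²R.
P_R1 = (2.534)² × 47.0 = 301.7 W

302 W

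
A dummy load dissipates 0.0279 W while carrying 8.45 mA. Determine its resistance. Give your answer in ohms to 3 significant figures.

The two known quantities fix the third via R = P / I².
R = 0.0279 / (0.008450)² = 390.7 Ω

391 Ω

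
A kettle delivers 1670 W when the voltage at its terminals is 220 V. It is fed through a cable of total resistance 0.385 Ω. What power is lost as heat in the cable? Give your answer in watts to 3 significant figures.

The cable is a series resistance carrying the load current; its dissipation is I²R_line.
I = P / V = 1670 / 220 = 7.591 A through the cable.
P_line = I² R_line = (7.591)² × 0.385 = 22.18 W

22.2 W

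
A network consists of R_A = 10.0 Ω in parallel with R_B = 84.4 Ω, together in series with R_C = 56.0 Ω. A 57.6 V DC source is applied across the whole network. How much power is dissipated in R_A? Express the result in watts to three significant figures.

6.29 W

Collapse the R_A‖R_B pair into one equivalent R_p; then R_p and R_C form a series string.
R_p = (10.0×84.4)/(10.0+84.4) = 8.941 Ω
R_total = R_p + 56.0 = 8.941 + 56.0 = 64.94 Ω
I = V / R_total = 57.6 / 64.94 = 0.8870 A
Voltage across the parallel pair: V_p = I × R_p = 0.8870 × 8.941 = 7.930 V
Use P = V²/R for R_A with V = V_p.
P_R_A = (7.930)² / 10.0 = 6.289 W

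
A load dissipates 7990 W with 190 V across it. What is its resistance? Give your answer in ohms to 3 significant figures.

From P = V I = I²R = V²/R, with the two given quantities we get R = V² / P.
R = (190)² / 7990 = 4.518 Ω

4.52 Ω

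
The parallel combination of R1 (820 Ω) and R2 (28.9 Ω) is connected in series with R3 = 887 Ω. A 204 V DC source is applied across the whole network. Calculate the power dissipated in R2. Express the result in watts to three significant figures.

1.34 W

Reduce the parallel combination to a single R_p; the circuit then becomes R_p in series with the remaining resistor.
R_p = (820×28.9)/(820+28.9) = 27.92 Ω
R_total = R_p + 887 = 27.92 + 887 = 914.9 Ω
I = V / R_total = 204 / 914.9 = 0.2230 A
Voltage across the parallel pair: V_p = I × R_p = 0.2230 × 27.92 = 6.224 V
R2 has V_p across it, so P = V_p²/R2.
P_R2 = (6.224)² / 28.9 = 1.341 W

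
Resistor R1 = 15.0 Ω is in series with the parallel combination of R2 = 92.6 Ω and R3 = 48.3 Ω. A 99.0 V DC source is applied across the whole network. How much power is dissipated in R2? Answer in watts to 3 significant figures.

48.8 W

Reduce the parallel pair to R_p first; the network is then a simple series string.
R_p = (92.6×48.3)/(92.6+48.3) = 31.74 Ω
R_total = 15.0 + 31.74 = 46.74 Ω
I = V / R_total = 99.0 / 46.74 = 2.118 A
Voltage across the parallel pair: V_p = I × R_p = 2.118 × 31.74 = 67.23 V
With V_p across R2, its power is V_p²/R2.
P_R2 = (67.23)² / 92.6 = 48.81 W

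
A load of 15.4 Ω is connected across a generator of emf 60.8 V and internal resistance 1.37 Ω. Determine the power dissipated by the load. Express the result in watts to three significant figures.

The internal resistance and the load are in series, so the same I flows through both; get I from ε/(r+R), then I²R for the load.
I = ε / (r + R) = 60.8 / (1.37 + 15.4) = 3.626 A
P_load = I² R = (3.626)² × 15.4 = 202.4 W

202 W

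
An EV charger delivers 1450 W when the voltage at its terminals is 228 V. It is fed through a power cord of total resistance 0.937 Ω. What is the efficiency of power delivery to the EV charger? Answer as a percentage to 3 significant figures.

I = P / V = 1450 / 228 = 6.360 A through the power cord.
P_line = I² R_line = (6.360)² × 0.937 = 37.90 W
P_source = P_load + P_line = 1450 + 37.90 = 1488 W
η = P_load / P_source = 1450 / 1488 = 0.9745

97.5 %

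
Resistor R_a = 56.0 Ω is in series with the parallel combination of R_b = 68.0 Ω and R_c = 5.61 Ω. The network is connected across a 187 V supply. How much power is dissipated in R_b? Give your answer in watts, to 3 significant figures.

3.69 W

Replace R_b and R_c with their parallel equivalent so the circuit becomes R_a in series with R_p.
R_p = (68.0×5.61)/(68.0+5.61) = 5.182 Ω
R_total = 56.0 + 5.182 = 61.18 Ω
I = V / R_total = 187 / 61.18 = 3.056 A
Voltage across the parallel pair: V_p = I × R_p = 3.056 × 5.182 = 15.84 V
R_b is across V_p, so use P = V²/R for that branch.
P_R_b = (15.84)² / 68.0 = 3.690 W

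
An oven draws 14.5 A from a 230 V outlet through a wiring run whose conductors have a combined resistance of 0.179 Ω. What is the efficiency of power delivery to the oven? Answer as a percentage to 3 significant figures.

98.9 %

The wiring run carries the full 14.5 A.
P_line = I² R_line = (14.50)² × 0.179 = 37.63 W
P_source = V I = 230 × 14.50 = 3335 W; P_load = 3297 W
η = P_load / P_source = 3297 / 3335 = 0.9887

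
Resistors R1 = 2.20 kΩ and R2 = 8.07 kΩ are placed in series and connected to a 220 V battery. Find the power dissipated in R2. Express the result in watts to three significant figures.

3.70 W

Since the resistors are in series they all carry the loop current I = V/R_total; the power in any one is I²R.
R_total = (2.20 + 8.07) kΩ = 10270 Ω
I = V / R_total = 220 / 10270 = 0.02142 A
P_R2 = I² × R2 = (0.02142)² × 8070 = 3.703 W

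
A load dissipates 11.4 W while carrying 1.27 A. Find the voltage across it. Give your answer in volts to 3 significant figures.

From P = V I = I²R = V²/R, with the two given quantities we get V = P / I.
V = 11.4 / 1.270 = 8.976 V

8.98 V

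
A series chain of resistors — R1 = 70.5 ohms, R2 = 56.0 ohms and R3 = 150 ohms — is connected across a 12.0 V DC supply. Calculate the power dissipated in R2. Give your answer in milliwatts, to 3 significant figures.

105 mW

Since the resistors are in series they all carry the loop current I = V/R_total; the power in any one is I²R.
R_total = 70.5 + 56.0 + 150 = 276.5 Ω
I = V / R_total = 12.0 / 276.5 = 0.04340 A
P_R2 = I² × R2 = (0.04340)² × 56.0 = 0.1055 W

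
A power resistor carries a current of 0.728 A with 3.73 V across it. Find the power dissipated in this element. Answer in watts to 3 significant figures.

Both the voltage across and the current through the element are known, so P = V I applies directly.
P = 3.73 V × 0.7280 A = 2.715 W

2.72 W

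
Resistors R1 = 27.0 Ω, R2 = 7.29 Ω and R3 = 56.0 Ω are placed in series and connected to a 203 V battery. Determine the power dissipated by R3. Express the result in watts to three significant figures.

283 W

Since the resistors are in series they all carry the loop current I = V/R_total; the power in any one is I²R.
R_total = 27.0 + 7.29 + 56.0 = 90.29 Ω
I = V / R_total = 203 / 90.29 = 2.248 A
P_R3 = I² × R3 = (2.248)² × 56.0 = 283.1 W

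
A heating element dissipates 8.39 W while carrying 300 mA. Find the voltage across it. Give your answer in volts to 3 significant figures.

Inverting the appropriate power form: V = P / I.
V = 8.39 / 0.3000 = 27.97 V

28.0 V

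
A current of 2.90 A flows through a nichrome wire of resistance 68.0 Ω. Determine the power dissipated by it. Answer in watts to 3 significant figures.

572 W

With I and R stated, P = I²R applies in one step.
P = (2.900 A)² × 68.0 Ω = 571.9 W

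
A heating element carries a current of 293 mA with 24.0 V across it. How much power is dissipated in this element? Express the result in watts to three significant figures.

With V and I both given, power follows immediately from P = V I.
P = 24.0 V × 0.2930 A = 7.032 W

7.03 W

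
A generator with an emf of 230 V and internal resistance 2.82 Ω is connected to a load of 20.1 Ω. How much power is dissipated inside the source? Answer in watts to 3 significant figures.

284 W

The internal resistance carries the same current as the load; P_int = I²r.
I = ε / (r + R) = 230 / (2.82 + 20.1) = 10.03 A
P_int = I² r = (10.03)² × 2.82 = 284.0 W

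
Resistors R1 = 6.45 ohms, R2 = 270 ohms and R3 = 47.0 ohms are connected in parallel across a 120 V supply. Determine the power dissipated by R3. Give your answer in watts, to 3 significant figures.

R3 sits directly across the source, so P = V²/R with V = 120 V.
P_R3 = V² / R3 = (120)² / 47.0 Ω = 306.4 W

306 W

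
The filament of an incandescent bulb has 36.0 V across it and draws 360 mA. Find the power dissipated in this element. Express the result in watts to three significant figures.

13.0 W

Since both terminal voltage and current are stated, P = V I gives the power in one step.
P = 36.0 V × 0.3600 A = 12.96 W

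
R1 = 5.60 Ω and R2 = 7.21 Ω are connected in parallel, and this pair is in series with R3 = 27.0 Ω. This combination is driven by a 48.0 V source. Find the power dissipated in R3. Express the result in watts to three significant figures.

Reduce the parallel combination to a single R_p; the circuit then becomes R_p in series with the remaining resistor.
R_p = (5.60×7.21)/(5.60+7.21) = 3.152 Ω
R_total = R_p + 27.0 = 3.152 + 27.0 = 30.15 Ω
I = V / R_total = 48.0 / 30.15 = 1.592 A
R3 carries the full series current, so P = I²R.
P_R3 = (1.592)² × 27.0 = 68.43 W

68.4 W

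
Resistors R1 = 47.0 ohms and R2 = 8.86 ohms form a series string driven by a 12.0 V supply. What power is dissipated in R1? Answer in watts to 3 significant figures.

In a series string the same current flows through every resistor — find that current, then P = I²R for the one we want.
R_total = 47.0 + 8.86 = 55.86 Ω
I = V / R_total = 12.0 / 55.86 = 0.2148 A
P_R1 = I² × R1 = (0.2148)² × 47.0 = 2.169 W

2.17 W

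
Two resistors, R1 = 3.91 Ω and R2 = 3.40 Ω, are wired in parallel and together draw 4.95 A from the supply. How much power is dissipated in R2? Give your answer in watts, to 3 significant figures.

We need the common branch voltage; get it from I_total × R_eq, then P = V²/R for the branch.
1/R_eq = 1/3.91 + 1/3.40 ⇒ R_eq = 1.819 Ω
V = I_total × R_eq = 4.950 × 1.819 = 9.002 V
P_R2 = V² / R2 = (9.002)² / 3.40 = 23.83 W

23.8 W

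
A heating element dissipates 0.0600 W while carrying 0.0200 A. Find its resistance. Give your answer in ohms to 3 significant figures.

150 Ω

Rearranging the power relation for the two known quantities gives R = P / I².
R = 0.0600 / (0.02000)² = 150.0 Ω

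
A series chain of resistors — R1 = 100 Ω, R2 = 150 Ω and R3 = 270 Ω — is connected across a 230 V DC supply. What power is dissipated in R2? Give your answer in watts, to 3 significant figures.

Series elements share the same current, so find I first, then use P = I²R.
R_total = 100 + 150 + 270 = 520.0 Ω
I = V / R_total = 230 / 520.0 = 0.4423 A
P_R2 = I² × R2 = (0.4423)² × 150 = 29.35 W

29.3 W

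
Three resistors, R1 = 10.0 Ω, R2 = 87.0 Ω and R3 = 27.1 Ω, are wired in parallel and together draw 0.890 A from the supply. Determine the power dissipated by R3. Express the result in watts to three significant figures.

Parallel branches share V, not I — compute V via R_eq, then use V²/R for the target branch.
1/R_eq = 1/10.0 + 1/87.0 + 1/27.1 ⇒ R_eq = 6.739 Ω
V = I_total × R_eq = 0.8900 × 6.739 = 5.998 V
P_R3 = V² / R3 = (5.998)² / 27.1 = 1.327 W

1.33 W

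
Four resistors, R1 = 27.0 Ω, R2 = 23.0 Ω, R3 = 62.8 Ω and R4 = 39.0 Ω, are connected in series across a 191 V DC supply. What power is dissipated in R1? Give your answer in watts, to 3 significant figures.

42.7 W

Series elements share the same current, so find I first, then use P = I²R.
R_total = 27.0 + 23.0 + 62.8 + 39.0 = 151.8 Ω
I = V / R_total = 191 / 151.8 = 1.258 A
P_R1 = I² × R1 = (1.258)² × 27.0 = 42.75 W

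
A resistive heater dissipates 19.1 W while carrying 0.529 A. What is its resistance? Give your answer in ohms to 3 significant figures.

68.3 Ω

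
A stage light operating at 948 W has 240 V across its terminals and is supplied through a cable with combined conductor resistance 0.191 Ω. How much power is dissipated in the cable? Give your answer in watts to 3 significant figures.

2.98 W

Line loss is just I²R for the cable — we know both I and R_line directly.
I = P / V = 948 / 240 = 3.950 A through the cable.
P_line = I² R_line = (3.950)² × 0.191 = 2.980 W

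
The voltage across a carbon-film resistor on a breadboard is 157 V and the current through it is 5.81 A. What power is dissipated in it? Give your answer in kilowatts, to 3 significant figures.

Both the voltage across and the current through the element are known, so P = V I applies directly.
P = 157 V × 5.810 A = 912.2 W

0.912 kW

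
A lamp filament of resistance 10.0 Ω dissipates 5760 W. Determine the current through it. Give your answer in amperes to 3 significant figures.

From P = V I = I²R = V²/R, with the two given quantities we get I = √(P / R).
I = √(5760 / 10.0) = 24.00 A

24.0 A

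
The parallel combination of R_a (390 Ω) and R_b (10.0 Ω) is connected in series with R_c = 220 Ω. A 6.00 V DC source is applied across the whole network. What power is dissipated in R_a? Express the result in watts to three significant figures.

0.000166 W

Reduce the parallel combination to a single R_p; the circuit then becomes R_p in series with the remaining resistor.
R_p = (390×10.0)/(390+10.0) = 9.750 Ω
R_total = R_p + 220 = 9.750 + 220 = 229.8 Ω
I = V / R_total = 6.00 / 229.8 = 0.02612 A
Voltage across the parallel pair: V_p = I × R_p = 0.02612 × 9.750 = 0.2546 V
R_a has V_p across it, so P = V_p²/R_a.
P_R_a = (0.2546)² / 390 = 0.0001662 W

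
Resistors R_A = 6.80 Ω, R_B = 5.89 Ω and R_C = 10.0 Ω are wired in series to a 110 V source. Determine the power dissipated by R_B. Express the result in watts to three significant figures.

Since the resistors are in series they all carry the loop current I = V/R_total; the power in any one is I²R.
R_total = 6.80 + 5.89 + 10.0 = 22.69 Ω
I = V / R_total = 110 / 22.69 = 4.848 A
P_R_B = I² × R_B = (4.848)² × 5.89 = 138.4 W

138 W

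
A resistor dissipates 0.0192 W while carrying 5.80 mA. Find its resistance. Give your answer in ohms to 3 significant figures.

From P = V I = I²R = V²/R, with the two given quantities we get R = P / I².
R = 0.0192 / (0.005800)² = 570.7 Ω

571 Ω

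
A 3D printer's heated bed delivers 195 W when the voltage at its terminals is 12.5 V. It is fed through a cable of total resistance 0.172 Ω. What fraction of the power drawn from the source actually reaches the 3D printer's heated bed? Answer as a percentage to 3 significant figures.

82.3 %

I = P / V = 195 / 12.5 = 15.60 A through the cable.
P_line = I² R_line = (15.60)² × 0.172 = 41.86 W
P_source = P_load + P_line = 195.0 + 41.86 = 236.9 W
η = P_load / P_source = 195.0 / 236.9 = 0.8233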